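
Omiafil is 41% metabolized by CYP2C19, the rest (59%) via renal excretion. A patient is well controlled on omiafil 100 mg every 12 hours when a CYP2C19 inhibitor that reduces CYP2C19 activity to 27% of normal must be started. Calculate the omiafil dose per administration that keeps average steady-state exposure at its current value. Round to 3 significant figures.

The CYP2C19 pathway (41% of clearance) falls to 0.27× activity: 0.41 × 0.27 = 0.1107.
The remaining 59% of clearance is unaffected.
Relative clearance = 0.1107 + 0.59 = 0.7007.
Exposure is unchanged when dose changes in proportion to clearance. New dose = 100 mg × 0.7007 = 70.1 mg.

70.1 mg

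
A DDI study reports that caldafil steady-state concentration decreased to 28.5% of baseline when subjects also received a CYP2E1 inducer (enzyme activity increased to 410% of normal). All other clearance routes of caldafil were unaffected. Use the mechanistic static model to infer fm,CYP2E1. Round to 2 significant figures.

0.81

Write x for the fraction cleared via CYP2E1. The observed steady-state concentration change means clearance rose to 1/0.285 = 3.509 of baseline.
Only the CYP2E1 route changed, so 3.509 = x·4.1 + (1 − x), giving x = 0.81.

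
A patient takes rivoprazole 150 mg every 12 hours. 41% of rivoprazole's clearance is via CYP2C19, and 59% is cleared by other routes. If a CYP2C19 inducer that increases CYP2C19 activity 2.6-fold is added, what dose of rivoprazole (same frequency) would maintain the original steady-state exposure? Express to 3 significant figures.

248 mg

The CYP2C19 pathway (41% of clearance) increases to 2.6× activity: 0.41 × 2.6 = 1.066.
Non-CYP routes (59%) are unchanged.
New clearance relative to baseline: 1.066 + 0.59 = 1.656.
Exposure is unchanged when dose changes in proportion to clearance. New dose = 150 mg × 1.656 = 248 mg.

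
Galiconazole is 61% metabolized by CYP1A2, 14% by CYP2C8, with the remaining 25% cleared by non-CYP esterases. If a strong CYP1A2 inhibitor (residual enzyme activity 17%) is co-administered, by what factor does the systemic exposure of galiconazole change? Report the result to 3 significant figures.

2.03

The CYP1A2 pathway (61% of clearance) falls to 0.17× activity: 0.61 × 0.17 = 0.1037.
CYP2C8 (14%) and the residual 25% are unaffected.
Relative clearance = 0.1037 + 0.14 + 0.25 = 0.4937.
Systemic exposure ratio = CL_old/CL_new = 1 / 0.4937 = 2.03.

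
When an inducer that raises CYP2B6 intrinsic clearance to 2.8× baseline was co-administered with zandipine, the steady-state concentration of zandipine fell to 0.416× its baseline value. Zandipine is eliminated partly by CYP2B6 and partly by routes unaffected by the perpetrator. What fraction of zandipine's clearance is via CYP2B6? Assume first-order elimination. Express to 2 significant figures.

0.78

CL'/CL = 1 / 0.416 = 2.404
2.8·fm + (1 − fm) = 2.404
fm = (2.404 − 1) / (2.8 − 1) = 0.78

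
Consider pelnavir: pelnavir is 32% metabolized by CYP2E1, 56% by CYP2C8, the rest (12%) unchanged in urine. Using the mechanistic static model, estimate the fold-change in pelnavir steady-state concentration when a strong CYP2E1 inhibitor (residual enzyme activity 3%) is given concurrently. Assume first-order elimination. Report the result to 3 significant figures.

The CYP2E1 pathway (32% of clearance) is reduced to 0.03× activity: 0.32 × 0.03 = 0.0096.
CYP2C8 (56%) and the residual 12% are unaffected.
New clearance relative to baseline: 0.0096 + 0.56 + 0.12 = 0.6896.
Steady-state concentration ratio = CL_old/CL_new = 1 / 0.6896 = 1.45.

1.45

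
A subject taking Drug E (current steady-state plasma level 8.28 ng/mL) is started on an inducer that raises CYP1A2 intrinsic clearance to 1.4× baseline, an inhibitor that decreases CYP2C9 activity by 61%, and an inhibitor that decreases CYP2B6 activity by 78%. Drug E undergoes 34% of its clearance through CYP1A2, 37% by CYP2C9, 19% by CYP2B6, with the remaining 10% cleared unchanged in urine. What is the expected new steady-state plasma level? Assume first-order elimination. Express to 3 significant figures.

CYP1A2: 0.34 × 1.4 = 0.476
CYP2C9: 0.37 × 0.39 = 0.1443
CYP2B6: 0.19 × 0.22 = 0.0418
Other: 0.1 (unchanged)
Relative clearance = 0.476 + 0.1443 + 0.0418 + 0.1 = 0.7621.
Steady-state plasma level ∝ 1/CL: new value = 8.28 / 0.7621 = 10.9 ng/mL.

10.9 ng/mL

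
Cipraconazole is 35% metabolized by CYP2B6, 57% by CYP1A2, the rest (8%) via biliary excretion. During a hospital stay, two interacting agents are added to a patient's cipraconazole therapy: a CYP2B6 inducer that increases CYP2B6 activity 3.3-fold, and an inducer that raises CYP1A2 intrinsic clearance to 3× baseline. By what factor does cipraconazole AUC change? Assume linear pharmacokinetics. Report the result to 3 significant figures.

CYP2B6: 0.35 × 3.3 = 1.155
CYP1A2: 0.57 × 3 = 1.71
Other: 0.08 (unchanged)
CL_new/CL_old = 1.155 + 1.71 + 0.08 = 2.945.
AUC ∝ 1/CL: fold-change = 1 / 2.945 = 0.340.

0.340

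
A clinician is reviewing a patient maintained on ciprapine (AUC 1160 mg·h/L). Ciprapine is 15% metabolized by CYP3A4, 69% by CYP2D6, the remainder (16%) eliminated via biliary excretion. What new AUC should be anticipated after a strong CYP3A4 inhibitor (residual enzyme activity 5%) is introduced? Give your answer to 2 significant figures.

1.4 × 10³ mg·h/L

The CYP3A4 pathway (15% of clearance) is reduced to 0.05× activity: 0.15 × 0.05 = 0.0075.
CYP2D6 (69%) and the residual 16% are unaffected.
CL_new/CL_old = 0.0075 + 0.69 + 0.16 = 0.8575.
AUC ∝ 1/CL, so new value = 1160 / 0.8575 = 1.4 × 10³ mg·h/L.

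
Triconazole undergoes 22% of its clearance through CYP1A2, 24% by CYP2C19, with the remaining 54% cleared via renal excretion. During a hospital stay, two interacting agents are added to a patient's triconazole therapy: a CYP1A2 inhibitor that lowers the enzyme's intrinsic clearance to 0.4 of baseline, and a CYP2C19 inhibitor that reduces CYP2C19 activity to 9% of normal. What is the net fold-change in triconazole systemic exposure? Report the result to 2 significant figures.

The CYP1A2 pathway (22% of clearance) falls to 0.4× activity: 0.22 × 0.4 = 0.088.
The CYP2C19 pathway (24% of clearance) is reduced to 0.09× activity: 0.24 × 0.09 = 0.0216.
The remaining 54% of clearance is unaffected.
New clearance relative to baseline: 0.088 + 0.0216 + 0.54 = 0.6496.
Net systemic exposure ratio = 1 / 0.6496 = 1.5.

1.5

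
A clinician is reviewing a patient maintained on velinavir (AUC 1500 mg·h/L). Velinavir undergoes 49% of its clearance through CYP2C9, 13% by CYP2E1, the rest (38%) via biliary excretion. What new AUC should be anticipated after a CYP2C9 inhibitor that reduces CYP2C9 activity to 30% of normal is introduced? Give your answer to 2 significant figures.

2.3 × 10³ mg·h/L

CYP2C9: 0.49 × 0.3 = 0.147
CYP2E1: 0.13 (unchanged)
Other: 0.38 (unchanged)
New clearance relative to baseline: 0.147 + 0.13 + 0.38 = 0.657.
AUC ∝ 1/CL, so new value = 1500 / 0.657 = 2.3 × 10³ mg·h/L.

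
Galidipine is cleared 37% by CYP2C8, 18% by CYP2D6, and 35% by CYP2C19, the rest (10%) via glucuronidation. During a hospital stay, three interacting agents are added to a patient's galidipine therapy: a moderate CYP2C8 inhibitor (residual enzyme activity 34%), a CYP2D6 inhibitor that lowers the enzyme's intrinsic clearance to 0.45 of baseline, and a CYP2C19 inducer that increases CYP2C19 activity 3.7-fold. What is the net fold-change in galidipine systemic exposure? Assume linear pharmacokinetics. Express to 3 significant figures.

0.624

The CYP2C8 pathway (37% of clearance) drops to 0.34× activity: 0.37 × 0.34 = 0.1258.
The CYP2D6 pathway (18% of clearance) falls to 0.45× activity: 0.18 × 0.45 = 0.081.
The CYP2C19 pathway (35% of clearance) rises to 3.7× activity: 0.35 × 3.7 = 1.295.
The remaining 10% of clearance is unaffected.
Relative clearance = 0.1258 + 0.081 + 1.295 + 0.1 = 1.6018.
Net systemic exposure ratio = 1 / 1.6018 = 0.624.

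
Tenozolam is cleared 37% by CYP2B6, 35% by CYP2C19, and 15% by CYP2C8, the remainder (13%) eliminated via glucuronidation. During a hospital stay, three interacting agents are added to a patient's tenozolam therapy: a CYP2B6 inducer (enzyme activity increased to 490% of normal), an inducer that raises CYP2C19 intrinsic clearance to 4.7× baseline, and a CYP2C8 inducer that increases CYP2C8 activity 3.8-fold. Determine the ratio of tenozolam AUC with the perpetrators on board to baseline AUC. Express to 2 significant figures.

The CYP2B6 pathway (37% of clearance) increases to 4.9× activity: 0.37 × 4.9 = 1.813.
The CYP2C19 pathway (35% of clearance) is boosted to 4.7× activity: 0.35 × 4.7 = 1.645.
The CYP2C8 pathway (15% of clearance) is boosted to 3.8× activity: 0.15 × 3.8 = 0.57.
Non-CYP routes (13%) are unchanged.
New clearance relative to baseline: 1.813 + 1.645 + 0.57 + 0.13 = 4.158.
AUC ∝ 1/CL: fold-change = 1 / 4.158 = 0.24.

0.24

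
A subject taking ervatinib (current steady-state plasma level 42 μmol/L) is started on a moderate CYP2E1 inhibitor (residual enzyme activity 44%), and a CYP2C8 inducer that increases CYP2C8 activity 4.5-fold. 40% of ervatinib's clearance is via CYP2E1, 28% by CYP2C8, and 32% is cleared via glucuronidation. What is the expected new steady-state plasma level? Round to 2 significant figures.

24 μmol/L

The CYP2E1 pathway (40% of clearance) falls to 0.44× activity: 0.4 × 0.44 = 0.176.
The CYP2C8 pathway (28% of clearance) rises to 4.5× activity: 0.28 × 4.5 = 1.26.
Non-CYP routes (32%) are unchanged.
Relative clearance = 0.176 + 1.26 + 0.32 = 1.756.
Steady-state plasma level ∝ 1/CL: new value = 42 / 1.756 = 24 μmol/L.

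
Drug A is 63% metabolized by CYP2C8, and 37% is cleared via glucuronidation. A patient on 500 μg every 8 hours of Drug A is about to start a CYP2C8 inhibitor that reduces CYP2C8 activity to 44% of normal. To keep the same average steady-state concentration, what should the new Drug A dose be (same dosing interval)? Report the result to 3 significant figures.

CYP2C8: 0.63 × 0.44 = 0.2772
Other: 0.37 (unchanged)
New clearance relative to baseline: 0.2772 + 0.37 = 0.6472.
Css,avg = (dose rate)/CL, so holding Css fixed requires dose ∝ CL: 500 × 0.6472 = 324 μg.

324 μg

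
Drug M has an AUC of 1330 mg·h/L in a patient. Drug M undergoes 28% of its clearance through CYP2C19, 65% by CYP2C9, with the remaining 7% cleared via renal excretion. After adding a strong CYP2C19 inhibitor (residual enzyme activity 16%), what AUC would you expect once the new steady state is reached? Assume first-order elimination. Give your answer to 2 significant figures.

CYP2C19: 0.28 × 0.16 = 0.0448
CYP2C9: 0.65 (unchanged)
Other: 0.07 (unchanged)
CL_new/CL_old = 0.0448 + 0.65 + 0.07 = 0.7648.
With dosing unchanged, AUC scales as 1/CL: 1330 / 0.7648 = 1.7 × 10³ mg·h/L.

1.7 × 10³ mg·h/L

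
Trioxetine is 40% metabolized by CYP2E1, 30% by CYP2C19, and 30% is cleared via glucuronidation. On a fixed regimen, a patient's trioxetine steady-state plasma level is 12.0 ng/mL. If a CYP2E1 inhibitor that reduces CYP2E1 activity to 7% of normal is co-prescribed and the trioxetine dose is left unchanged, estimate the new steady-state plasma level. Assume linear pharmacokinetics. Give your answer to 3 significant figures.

The CYP2E1 pathway (40% of clearance) falls to 0.07× activity: 0.4 × 0.07 = 0.028.
CYP2C19 (30%) and the residual 30% are unaffected.
Relative clearance = 0.028 + 0.3 + 0.3 = 0.628.
New steady-state plasma level = baseline ÷ relative clearance = 12.0 / 0.628 = 19.1 ng/mL.

19.1 ng/mL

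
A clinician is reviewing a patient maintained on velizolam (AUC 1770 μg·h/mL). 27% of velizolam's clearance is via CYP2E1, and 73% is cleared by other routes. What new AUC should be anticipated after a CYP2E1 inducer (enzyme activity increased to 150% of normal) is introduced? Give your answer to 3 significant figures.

1.56 × 10³ μg·h/mL

CYP2E1: 0.27 × 1.5 = 0.405
Other: 0.73 (unchanged)
Relative clearance = 0.405 + 0.73 = 1.135.
New AUC = baseline ÷ relative clearance = 1770 / 1.135 = 1.56 × 10³ μg·h/mL.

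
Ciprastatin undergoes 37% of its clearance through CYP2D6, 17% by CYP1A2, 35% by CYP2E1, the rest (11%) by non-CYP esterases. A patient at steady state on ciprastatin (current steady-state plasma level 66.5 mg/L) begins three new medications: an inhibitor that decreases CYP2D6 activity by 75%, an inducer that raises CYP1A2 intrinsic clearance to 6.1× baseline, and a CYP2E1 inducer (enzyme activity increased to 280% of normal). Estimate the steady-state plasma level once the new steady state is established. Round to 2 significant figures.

30 mg/L

The CYP2D6 pathway (37% of clearance) falls to 0.25× activity: 0.37 × 0.25 = 0.0925.
The CYP1A2 pathway (17% of clearance) increases to 6.1× activity: 0.17 × 6.1 = 1.037.
The CYP2E1 pathway (35% of clearance) is boosted to 2.8× activity: 0.35 × 2.8 = 0.98.
Non-CYP routes (11%) are unchanged.
Relative clearance = 0.0925 + 1.037 + 0.98 + 0.11 = 2.2195.
New steady-state plasma level = 66.5 / 2.2195 = 30 mg/L (concentration scales inversely with clearance).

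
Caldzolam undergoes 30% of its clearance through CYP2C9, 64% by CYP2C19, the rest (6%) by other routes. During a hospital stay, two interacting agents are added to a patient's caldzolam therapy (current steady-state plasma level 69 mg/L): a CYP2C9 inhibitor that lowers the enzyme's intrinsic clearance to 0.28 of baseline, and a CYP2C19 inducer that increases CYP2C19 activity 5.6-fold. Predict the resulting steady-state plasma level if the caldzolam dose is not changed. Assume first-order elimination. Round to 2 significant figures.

CYP2C9: 0.3 × 0.28 = 0.084
CYP2C19: 0.64 × 5.6 = 3.584
Other: 0.06 (unchanged)
CL_new/CL_old = 0.084 + 3.584 + 0.06 = 3.728.
New steady-state plasma level = 69 / 3.728 = 19 mg/L (concentration scales inversely with clearance).

19 mg/L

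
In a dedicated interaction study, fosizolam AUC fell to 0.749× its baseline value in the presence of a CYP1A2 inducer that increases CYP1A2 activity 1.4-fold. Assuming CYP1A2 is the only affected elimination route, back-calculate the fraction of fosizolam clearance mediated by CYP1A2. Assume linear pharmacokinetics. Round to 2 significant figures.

CL'/CL = 1 / 0.749 = 1.335
1.4·fm + (1 − fm) = 1.335
fm = (1.335 − 1) / (1.4 − 1) = 0.84

0.84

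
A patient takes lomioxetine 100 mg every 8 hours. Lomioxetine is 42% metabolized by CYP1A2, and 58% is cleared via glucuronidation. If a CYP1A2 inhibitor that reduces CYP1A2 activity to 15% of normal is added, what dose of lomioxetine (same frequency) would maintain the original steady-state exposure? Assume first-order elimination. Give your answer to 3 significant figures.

64.3 mg

The CYP1A2 pathway (42% of clearance) drops to 0.15× activity: 0.42 × 0.15 = 0.063.
Non-CYP routes (58%) are unchanged.
CL_new/CL_old = 0.063 + 0.58 = 0.643.
Css,avg = (dose rate)/CL, so holding Css fixed requires dose ∝ CL: 100 × 0.643 = 64.3 mg.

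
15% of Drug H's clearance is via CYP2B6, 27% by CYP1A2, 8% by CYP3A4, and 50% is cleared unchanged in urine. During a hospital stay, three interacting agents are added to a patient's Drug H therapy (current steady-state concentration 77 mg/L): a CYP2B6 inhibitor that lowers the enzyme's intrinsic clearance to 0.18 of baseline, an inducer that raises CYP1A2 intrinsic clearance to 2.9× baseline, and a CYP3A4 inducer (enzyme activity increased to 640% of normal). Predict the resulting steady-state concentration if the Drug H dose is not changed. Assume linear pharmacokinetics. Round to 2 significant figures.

42 mg/L

The CYP2B6 pathway (15% of clearance) falls to 0.18× activity: 0.15 × 0.18 = 0.027.
The CYP1A2 pathway (27% of clearance) is boosted to 2.9× activity: 0.27 × 2.9 = 0.783.
The CYP3A4 pathway (8% of clearance) rises to 6.4× activity: 0.08 × 6.4 = 0.512.
The remaining 50% of clearance is unaffected.
CL_new/CL_old = 0.027 + 0.783 + 0.512 + 0.5 = 1.822.
Dividing the baseline by the relative clearance: 77 / 1.822 = 42 mg/L.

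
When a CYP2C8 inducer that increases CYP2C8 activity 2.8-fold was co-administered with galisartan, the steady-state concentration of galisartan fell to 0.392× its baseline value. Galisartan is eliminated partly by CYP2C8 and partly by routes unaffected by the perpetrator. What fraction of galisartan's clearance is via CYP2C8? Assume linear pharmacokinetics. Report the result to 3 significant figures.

CL'/CL = 1 / 0.392 = 2.551
2.8·fm + (1 − fm) = 2.551
fm = (2.551 − 1) / (2.8 − 1) = 0.862

0.862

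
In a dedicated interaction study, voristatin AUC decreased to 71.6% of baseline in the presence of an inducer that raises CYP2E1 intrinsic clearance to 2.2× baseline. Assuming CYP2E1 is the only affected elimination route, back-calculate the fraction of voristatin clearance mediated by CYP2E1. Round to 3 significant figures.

0.331

Let fm be the CYP2E1 fraction. New clearance relative to baseline = fm × 2.2 + (1 − fm).
AUC ratio = 1 / (new CL fraction), so new CL fraction = 1 / 0.716 = 1.397.
fm × 2.2 + 1 − fm = 1.397  ⇒  fm × (2.2 − 1) = 0.3966  ⇒  fm = 0.331.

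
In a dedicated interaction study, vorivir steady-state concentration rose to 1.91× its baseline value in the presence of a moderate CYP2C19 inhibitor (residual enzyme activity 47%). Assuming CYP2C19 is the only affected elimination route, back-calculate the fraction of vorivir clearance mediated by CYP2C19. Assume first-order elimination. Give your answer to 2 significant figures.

CL'/CL = 1 / 1.91 = 0.5236
0.47·fm + (1 − fm) = 0.5236
fm = (0.5236 − 1) / (0.47 − 1) = 0.90

0.90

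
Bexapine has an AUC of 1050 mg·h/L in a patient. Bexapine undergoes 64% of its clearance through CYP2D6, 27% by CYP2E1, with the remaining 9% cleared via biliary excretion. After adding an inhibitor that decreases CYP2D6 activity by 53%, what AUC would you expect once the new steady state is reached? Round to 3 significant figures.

The CYP2D6 pathway (64% of clearance) is reduced to 0.47× activity: 0.64 × 0.47 = 0.3008.
CYP2E1 (27%) and the residual 9% are unaffected.
CL_new/CL_old = 0.3008 + 0.27 + 0.09 = 0.6608.
With dosing unchanged, AUC scales as 1/CL: 1050 / 0.6608 = 1.59 × 10³ mg·h/L.

1.59 × 10³ mg·h/L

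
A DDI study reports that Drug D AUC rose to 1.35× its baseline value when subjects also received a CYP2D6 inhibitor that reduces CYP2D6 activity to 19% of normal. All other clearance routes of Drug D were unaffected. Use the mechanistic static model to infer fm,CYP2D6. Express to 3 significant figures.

CL'/CL = 1 / 1.35 = 0.7407
0.19·fm + (1 − fm) = 0.7407
fm = (0.7407 − 1) / (0.19 − 1) = 0.320

0.320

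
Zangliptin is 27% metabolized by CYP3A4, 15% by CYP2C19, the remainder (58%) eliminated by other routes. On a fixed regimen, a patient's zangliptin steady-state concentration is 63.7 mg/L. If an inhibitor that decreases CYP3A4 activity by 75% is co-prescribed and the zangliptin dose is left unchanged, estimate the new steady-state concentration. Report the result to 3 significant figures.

79.9 mg/L

The CYP3A4 pathway (27% of clearance) drops to 0.25× activity: 0.27 × 0.25 = 0.0675.
CYP2C19 (15%) and the residual 58% are unaffected.
New clearance relative to baseline: 0.0675 + 0.15 + 0.58 = 0.7975.
New steady-state concentration = baseline ÷ relative clearance = 63.7 / 0.7975 = 79.9 mg/L.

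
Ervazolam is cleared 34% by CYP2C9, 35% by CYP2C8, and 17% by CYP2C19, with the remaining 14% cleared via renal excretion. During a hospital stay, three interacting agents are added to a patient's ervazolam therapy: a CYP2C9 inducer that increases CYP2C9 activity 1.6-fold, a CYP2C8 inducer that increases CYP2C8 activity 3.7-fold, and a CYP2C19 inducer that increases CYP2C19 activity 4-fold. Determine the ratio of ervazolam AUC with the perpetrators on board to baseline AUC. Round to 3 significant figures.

0.376

The CYP2C9 pathway (34% of clearance) is boosted to 1.6× activity: 0.34 × 1.6 = 0.544.
The CYP2C8 pathway (35% of clearance) rises to 3.7× activity: 0.35 × 3.7 = 1.295.
The CYP2C19 pathway (17% of clearance) increases to 4× activity: 0.17 × 4 = 0.68.
The remaining 14% of clearance is unaffected.
CL_new/CL_old = 0.544 + 1.295 + 0.68 + 0.14 = 2.659.
Because AUC varies inversely with clearance, the combined effect is 1 / 2.659 = 0.376.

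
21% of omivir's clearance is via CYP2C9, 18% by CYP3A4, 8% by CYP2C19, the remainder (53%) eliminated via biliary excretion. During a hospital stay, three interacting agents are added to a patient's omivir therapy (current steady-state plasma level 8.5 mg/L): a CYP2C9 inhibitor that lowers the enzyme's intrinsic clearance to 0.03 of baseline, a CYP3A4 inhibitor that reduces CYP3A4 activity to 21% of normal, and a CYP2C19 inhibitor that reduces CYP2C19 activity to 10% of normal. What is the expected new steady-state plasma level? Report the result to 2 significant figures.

15 mg/L

The CYP2C9 pathway (21% of clearance) drops to 0.03× activity: 0.21 × 0.03 = 0.0063.
The CYP3A4 pathway (18% of clearance) falls to 0.21× activity: 0.18 × 0.21 = 0.0378.
The CYP2C19 pathway (8% of clearance) drops to 0.1× activity: 0.08 × 0.1 = 0.008.
Non-CYP routes (53%) are unchanged.
New clearance relative to baseline: 0.0063 + 0.0378 + 0.008 + 0.53 = 0.5821.
New steady-state plasma level = 8.5 / 0.5821 = 15 mg/L (concentration scales inversely with clearance).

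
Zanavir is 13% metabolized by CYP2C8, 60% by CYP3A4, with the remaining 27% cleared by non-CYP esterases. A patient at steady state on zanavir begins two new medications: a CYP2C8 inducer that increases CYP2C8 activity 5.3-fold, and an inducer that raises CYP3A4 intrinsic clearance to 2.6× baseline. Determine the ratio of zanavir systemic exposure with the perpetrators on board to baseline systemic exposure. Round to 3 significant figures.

CYP2C8: 0.13 × 5.3 = 0.689
CYP3A4: 0.6 × 2.6 = 1.56
Other: 0.27 (unchanged)
CL_new/CL_old = 0.689 + 1.56 + 0.27 = 2.519.
Net systemic exposure ratio = 1 / 2.519 = 0.397.

0.397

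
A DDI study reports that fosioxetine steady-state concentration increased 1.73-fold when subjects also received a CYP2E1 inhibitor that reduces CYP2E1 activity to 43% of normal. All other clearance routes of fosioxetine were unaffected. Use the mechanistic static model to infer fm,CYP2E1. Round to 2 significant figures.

CL'/CL = 1 / 1.73 = 0.578
0.43·fm + (1 − fm) = 0.578
fm = (0.578 − 1) / (0.43 − 1) = 0.74

0.74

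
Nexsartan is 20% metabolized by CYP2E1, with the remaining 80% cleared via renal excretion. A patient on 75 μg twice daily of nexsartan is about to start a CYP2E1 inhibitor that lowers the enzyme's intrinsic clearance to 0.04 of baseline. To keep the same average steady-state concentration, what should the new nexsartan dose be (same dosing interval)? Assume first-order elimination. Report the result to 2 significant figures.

The CYP2E1 pathway (20% of clearance) drops to 0.04× activity: 0.2 × 0.04 = 0.008.
The remaining 80% of clearance is unaffected.
CL_new/CL_old = 0.008 + 0.8 = 0.808.
Exposure is unchanged when dose changes in proportion to clearance. New dose = 75 μg × 0.808 = 61 μg.

61 μg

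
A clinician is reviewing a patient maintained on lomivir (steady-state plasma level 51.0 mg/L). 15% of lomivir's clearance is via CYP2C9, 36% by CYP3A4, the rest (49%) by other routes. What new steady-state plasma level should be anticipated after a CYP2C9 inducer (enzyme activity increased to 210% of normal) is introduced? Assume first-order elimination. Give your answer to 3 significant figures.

43.8 mg/L

CYP2C9: 0.15 × 2.1 = 0.315
CYP3A4: 0.36 (unchanged)
Other: 0.49 (unchanged)
New clearance relative to baseline: 0.315 + 0.36 + 0.49 = 1.165.
New steady-state plasma level = baseline ÷ relative clearance = 51.0 / 1.165 = 43.8 mg/L.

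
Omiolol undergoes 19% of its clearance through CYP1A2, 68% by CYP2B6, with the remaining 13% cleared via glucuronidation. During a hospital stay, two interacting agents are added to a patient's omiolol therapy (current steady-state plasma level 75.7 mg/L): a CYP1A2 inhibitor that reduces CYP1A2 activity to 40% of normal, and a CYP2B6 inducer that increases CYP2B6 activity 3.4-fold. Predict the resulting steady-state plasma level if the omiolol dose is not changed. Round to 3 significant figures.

30.1 mg/L

The CYP1A2 pathway (19% of clearance) drops to 0.4× activity: 0.19 × 0.4 = 0.076.
The CYP2B6 pathway (68% of clearance) rises to 3.4× activity: 0.68 × 3.4 = 2.312.
Non-CYP routes (13%) are unchanged.
Relative clearance = 0.076 + 2.312 + 0.13 = 2.518.
Dividing the baseline by the relative clearance: 75.7 / 2.518 = 30.1 mg/L.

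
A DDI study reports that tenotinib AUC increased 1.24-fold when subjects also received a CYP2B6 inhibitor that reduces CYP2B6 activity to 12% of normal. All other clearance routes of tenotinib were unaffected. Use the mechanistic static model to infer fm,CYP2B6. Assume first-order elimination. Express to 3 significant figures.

0.220

Call the CYP2B6 fraction fm. After the interaction, CL_new/CL_old = fm × 0.12 + (1 − fm).
AUC ratio = 1 / (new CL fraction), so new CL fraction = 1 / 1.24 = 0.8065.
fm × 0.12 + 1 − fm = 0.8065  ⇒  fm × (0.12 − 1) = −0.1935  ⇒  fm = 0.220.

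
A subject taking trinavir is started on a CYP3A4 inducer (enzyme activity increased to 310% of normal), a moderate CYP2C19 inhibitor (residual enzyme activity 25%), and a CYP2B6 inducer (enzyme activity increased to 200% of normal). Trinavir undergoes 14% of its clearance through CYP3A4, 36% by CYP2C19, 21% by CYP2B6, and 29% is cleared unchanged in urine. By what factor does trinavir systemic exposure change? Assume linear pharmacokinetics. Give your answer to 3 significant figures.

0.810

CYP3A4: 0.14 × 3.1 = 0.434
CYP2C19: 0.36 × 0.25 = 0.09
CYP2B6: 0.21 × 2 = 0.42
Other: 0.29 (unchanged)
CL_new/CL_old = 0.434 + 0.09 + 0.42 + 0.29 = 1.234.
Net systemic exposure ratio = 1 / 1.234 = 0.810.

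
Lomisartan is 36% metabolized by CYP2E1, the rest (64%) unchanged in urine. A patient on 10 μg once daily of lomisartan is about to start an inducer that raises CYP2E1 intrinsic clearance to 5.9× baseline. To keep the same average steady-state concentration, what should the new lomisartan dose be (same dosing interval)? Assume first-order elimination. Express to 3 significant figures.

27.6 μg

The CYP2E1 pathway (36% of clearance) is boosted to 5.9× activity: 0.36 × 5.9 = 2.124.
Non-CYP routes (64%) are unchanged.
CL_new/CL_old = 2.124 + 0.64 = 2.764.
To maintain the same steady-state level, dose must scale with clearance: new dose = 10 × 2.764 = 27.6 μg.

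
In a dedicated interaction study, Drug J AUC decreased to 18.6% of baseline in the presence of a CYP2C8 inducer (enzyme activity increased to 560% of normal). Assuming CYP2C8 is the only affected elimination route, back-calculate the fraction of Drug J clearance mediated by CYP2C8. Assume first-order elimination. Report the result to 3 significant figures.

0.951

CL'/CL = 1 / 0.186 = 5.376
5.6·fm + (1 − fm) = 5.376
fm = (5.376 − 1) / (5.6 − 1) = 0.951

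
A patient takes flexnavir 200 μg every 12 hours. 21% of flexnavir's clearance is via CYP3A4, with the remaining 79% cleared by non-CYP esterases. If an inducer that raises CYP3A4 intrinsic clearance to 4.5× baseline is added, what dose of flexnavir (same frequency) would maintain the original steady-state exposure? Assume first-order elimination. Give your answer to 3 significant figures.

347 μg

The CYP3A4 pathway (21% of clearance) is boosted to 4.5× activity: 0.21 × 4.5 = 0.945.
Non-CYP routes (79%) are unchanged.
CL_new/CL_old = 0.945 + 0.79 = 1.735.
To maintain the same steady-state level, dose must scale with clearance: new dose = 200 × 1.735 = 347 μg.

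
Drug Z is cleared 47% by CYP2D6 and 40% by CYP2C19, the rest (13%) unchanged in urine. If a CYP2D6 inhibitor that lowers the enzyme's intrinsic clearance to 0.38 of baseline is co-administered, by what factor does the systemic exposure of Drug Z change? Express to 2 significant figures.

1.4

CYP2D6: 0.47 × 0.38 = 0.1786
CYP2C19: 0.4 (unchanged)
Other: 0.13 (unchanged)
Relative clearance = 0.1786 + 0.4 + 0.13 = 0.7086.
Systemic exposure is inversely proportional to clearance, so the fold-change is 1 / 0.7086 = 1.4.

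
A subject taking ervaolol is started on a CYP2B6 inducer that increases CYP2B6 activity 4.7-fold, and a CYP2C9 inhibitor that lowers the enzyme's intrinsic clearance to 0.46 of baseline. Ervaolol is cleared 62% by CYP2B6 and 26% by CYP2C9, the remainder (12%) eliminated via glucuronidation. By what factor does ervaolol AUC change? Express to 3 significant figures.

0.317

The CYP2B6 pathway (62% of clearance) rises to 4.7× activity: 0.62 × 4.7 = 2.914.
The CYP2C9 pathway (26% of clearance) falls to 0.46× activity: 0.26 × 0.46 = 0.1196.
Non-CYP routes (12%) are unchanged.
New clearance relative to baseline: 2.914 + 0.1196 + 0.12 = 3.1536.
AUC ∝ 1/CL: fold-change = 1 / 3.1536 = 0.317.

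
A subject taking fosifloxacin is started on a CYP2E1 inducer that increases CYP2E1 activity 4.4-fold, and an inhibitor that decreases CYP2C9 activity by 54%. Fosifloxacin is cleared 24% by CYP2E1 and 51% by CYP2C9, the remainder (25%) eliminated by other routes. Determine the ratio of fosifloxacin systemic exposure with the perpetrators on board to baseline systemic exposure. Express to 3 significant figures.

0.649

The CYP2E1 pathway (24% of clearance) rises to 4.4× activity: 0.24 × 4.4 = 1.056.
The CYP2C9 pathway (51% of clearance) is reduced to 0.46× activity: 0.51 × 0.46 = 0.2346.
Non-CYP routes (25%) are unchanged.
Relative clearance = 1.056 + 0.2346 + 0.25 = 1.5406.
Because systemic exposure varies inversely with clearance, the combined effect is 1 / 1.5406 = 0.649.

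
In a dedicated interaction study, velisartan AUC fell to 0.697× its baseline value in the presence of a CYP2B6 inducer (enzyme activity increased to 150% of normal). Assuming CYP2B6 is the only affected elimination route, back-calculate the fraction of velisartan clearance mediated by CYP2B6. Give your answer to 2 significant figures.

CL'/CL = 1 / 0.697 = 1.435
1.5·fm + (1 − fm) = 1.435
fm = (1.435 − 1) / (1.5 − 1) = 0.87

0.87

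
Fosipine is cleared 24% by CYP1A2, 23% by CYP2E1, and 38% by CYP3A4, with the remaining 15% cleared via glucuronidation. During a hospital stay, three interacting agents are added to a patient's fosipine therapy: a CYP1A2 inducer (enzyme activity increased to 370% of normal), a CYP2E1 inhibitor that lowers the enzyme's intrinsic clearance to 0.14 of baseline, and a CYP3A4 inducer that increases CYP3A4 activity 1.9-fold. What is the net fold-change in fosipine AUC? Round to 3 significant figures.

0.558

The CYP1A2 pathway (24% of clearance) rises to 3.7× activity: 0.24 × 3.7 = 0.888.
The CYP2E1 pathway (23% of clearance) falls to 0.14× activity: 0.23 × 0.14 = 0.0322.
The CYP3A4 pathway (38% of clearance) rises to 1.9× activity: 0.38 × 1.9 = 0.722.
The remaining 15% of clearance is unaffected.
Relative clearance = 0.888 + 0.0322 + 0.722 + 0.15 = 1.7922.
Net AUC ratio = 1 / 1.7922 = 0.558.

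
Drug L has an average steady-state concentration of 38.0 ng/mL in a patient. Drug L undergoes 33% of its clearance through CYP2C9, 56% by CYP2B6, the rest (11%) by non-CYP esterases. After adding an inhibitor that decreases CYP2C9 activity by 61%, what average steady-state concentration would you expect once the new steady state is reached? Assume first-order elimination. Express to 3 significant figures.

The CYP2C9 pathway (33% of clearance) drops to 0.39× activity: 0.33 × 0.39 = 0.1287.
CYP2B6 (56%) and the residual 11% are unaffected.
New clearance relative to baseline: 0.1287 + 0.56 + 0.11 = 0.7987.
Average steady-state concentration ∝ 1/CL, so new value = 38.0 / 0.7987 = 47.6 ng/mL.

47.6 ng/mL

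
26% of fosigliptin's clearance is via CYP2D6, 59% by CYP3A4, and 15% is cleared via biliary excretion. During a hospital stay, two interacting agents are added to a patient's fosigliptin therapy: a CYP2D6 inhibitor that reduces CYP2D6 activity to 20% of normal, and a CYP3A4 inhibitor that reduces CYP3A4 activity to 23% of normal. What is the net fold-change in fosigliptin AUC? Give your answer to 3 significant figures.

The CYP2D6 pathway (26% of clearance) drops to 0.2× activity: 0.26 × 0.2 = 0.052.
The CYP3A4 pathway (59% of clearance) drops to 0.23× activity: 0.59 × 0.23 = 0.1357.
Non-CYP routes (15%) are unchanged.
New clearance relative to baseline: 0.052 + 0.1357 + 0.15 = 0.3377.
Because AUC varies inversely with clearance, the combined effect is 1 / 0.3377 = 2.96.

2.96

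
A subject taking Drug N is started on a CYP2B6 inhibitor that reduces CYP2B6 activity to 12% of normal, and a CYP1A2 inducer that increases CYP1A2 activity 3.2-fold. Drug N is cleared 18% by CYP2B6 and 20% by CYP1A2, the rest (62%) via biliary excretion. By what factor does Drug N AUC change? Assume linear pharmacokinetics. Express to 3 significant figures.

0.780

The CYP2B6 pathway (18% of clearance) is reduced to 0.12× activity: 0.18 × 0.12 = 0.0216.
The CYP1A2 pathway (20% of clearance) rises to 3.2× activity: 0.2 × 3.2 = 0.64.
The remaining 62% of clearance is unaffected.
New clearance relative to baseline: 0.0216 + 0.64 + 0.62 = 1.2816.
Because AUC varies inversely with clearance, the combined effect is 1 / 1.2816 = 0.780.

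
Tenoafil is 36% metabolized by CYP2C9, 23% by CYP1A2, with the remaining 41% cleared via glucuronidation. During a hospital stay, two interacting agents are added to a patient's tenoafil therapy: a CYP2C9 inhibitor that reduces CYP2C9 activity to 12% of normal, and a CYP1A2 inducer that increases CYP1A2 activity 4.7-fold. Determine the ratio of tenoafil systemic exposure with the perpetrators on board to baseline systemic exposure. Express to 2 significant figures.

The CYP2C9 pathway (36% of clearance) drops to 0.12× activity: 0.36 × 0.12 = 0.0432.
The CYP1A2 pathway (23% of clearance) is boosted to 4.7× activity: 0.23 × 4.7 = 1.081.
The remaining 41% of clearance is unaffected.
New clearance relative to baseline: 0.0432 + 1.081 + 0.41 = 1.5342.
Net systemic exposure ratio = 1 / 1.5342 = 0.65.

0.65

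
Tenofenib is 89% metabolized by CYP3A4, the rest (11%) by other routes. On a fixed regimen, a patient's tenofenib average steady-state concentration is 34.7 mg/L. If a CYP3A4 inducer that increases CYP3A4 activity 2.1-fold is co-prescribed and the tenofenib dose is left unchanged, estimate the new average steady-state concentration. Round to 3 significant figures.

The CYP3A4 pathway (89% of clearance) is boosted to 2.1× activity: 0.89 × 2.1 = 1.869.
Non-CYP routes (11%) are unchanged.
CL_new/CL_old = 1.869 + 0.11 = 1.979.
Average steady-state concentration ∝ 1/CL, so new value = 34.7 / 1.979 = 17.5 mg/L.

17.5 mg/L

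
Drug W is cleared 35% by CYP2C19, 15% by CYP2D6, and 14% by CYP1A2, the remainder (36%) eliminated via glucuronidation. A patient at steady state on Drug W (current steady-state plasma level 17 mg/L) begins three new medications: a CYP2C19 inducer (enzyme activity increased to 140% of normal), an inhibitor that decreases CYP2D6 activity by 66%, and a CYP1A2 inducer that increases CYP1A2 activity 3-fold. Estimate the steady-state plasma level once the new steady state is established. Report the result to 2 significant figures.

The CYP2C19 pathway (35% of clearance) increases to 1.4× activity: 0.35 × 1.4 = 0.49.
The CYP2D6 pathway (15% of clearance) falls to 0.34× activity: 0.15 × 0.34 = 0.051.
The CYP1A2 pathway (14% of clearance) is boosted to 3× activity: 0.14 × 3 = 0.42.
The remaining 36% of clearance is unaffected.
Relative clearance = 0.49 + 0.051 + 0.42 + 0.36 = 1.321.
Steady-state plasma level ∝ 1/CL: new value = 17 / 1.321 = 13 mg/L.

13 mg/L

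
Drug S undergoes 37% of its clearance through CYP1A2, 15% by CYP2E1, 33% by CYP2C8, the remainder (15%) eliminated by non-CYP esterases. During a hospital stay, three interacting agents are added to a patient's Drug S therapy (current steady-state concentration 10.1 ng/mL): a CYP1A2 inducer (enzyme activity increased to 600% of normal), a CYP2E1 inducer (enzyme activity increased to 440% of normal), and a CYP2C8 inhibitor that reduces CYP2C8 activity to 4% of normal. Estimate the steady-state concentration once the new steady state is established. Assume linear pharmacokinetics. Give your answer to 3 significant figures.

3.32 ng/mL

The CYP1A2 pathway (37% of clearance) increases to 6× activity: 0.37 × 6 = 2.22.
The CYP2E1 pathway (15% of clearance) rises to 4.4× activity: 0.15 × 4.4 = 0.66.
The CYP2C8 pathway (33% of clearance) drops to 0.04× activity: 0.33 × 0.04 = 0.0132.
The remaining 15% of clearance is unaffected.
New clearance relative to baseline: 2.22 + 0.66 + 0.0132 + 0.15 = 3.0432.
Steady-state concentration ∝ 1/CL: new value = 10.1 / 3.0432 = 3.32 ng/mL.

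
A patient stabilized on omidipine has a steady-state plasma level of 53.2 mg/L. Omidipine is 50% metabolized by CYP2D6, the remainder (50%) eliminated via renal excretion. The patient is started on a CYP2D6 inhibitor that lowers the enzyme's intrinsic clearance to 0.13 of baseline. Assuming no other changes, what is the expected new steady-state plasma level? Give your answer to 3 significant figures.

94.2 mg/L

The CYP2D6 pathway (50% of clearance) is reduced to 0.13× activity: 0.5 × 0.13 = 0.065.
Non-CYP routes (50%) are unchanged.
CL_new/CL_old = 0.065 + 0.5 = 0.565.
With dosing unchanged, steady-state plasma level scales as 1/CL: 53.2 / 0.565 = 94.2 mg/L.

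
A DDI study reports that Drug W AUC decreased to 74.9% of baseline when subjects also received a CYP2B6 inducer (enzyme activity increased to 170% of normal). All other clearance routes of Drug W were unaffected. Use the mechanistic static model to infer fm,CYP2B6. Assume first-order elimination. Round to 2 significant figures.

Call the CYP2B6 fraction fm. After the interaction, CL_new/CL_old = fm × 1.7 + (1 − fm).
AUC ratio = 1 / (new CL fraction), so new CL fraction = 1 / 0.749 = 1.335.
fm × 1.7 + 1 − fm = 1.335  ⇒  fm × (1.7 − 1) = 0.3351  ⇒  fm = 0.48.

0.48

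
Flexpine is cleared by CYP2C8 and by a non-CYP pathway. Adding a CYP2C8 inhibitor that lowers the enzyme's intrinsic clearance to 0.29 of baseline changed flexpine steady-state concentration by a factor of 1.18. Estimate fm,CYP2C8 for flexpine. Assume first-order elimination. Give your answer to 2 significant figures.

CL'/CL = 1 / 1.18 = 0.8475
0.29·fm + (1 − fm) = 0.8475
fm = (0.8475 − 1) / (0.29 − 1) = 0.21

0.21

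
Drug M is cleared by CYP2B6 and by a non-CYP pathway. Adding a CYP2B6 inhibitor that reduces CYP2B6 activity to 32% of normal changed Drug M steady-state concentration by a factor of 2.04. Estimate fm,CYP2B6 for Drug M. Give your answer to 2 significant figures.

Call the CYP2B6 fraction fm. After the interaction, CL_new/CL_old = fm × 0.32 + (1 − fm).
Steady-state concentration ratio = 1 / (new CL fraction), so new CL fraction = 1 / 2.04 = 0.4902.
fm × 0.32 + 1 − fm = 0.4902  ⇒  fm × (0.32 − 1) = −0.5098  ⇒  fm = 0.75.

0.75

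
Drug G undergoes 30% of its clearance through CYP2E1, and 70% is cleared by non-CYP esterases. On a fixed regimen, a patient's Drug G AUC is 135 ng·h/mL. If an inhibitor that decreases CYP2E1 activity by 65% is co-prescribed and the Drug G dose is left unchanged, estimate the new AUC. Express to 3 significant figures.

The CYP2E1 pathway (30% of clearance) drops to 0.35× activity: 0.3 × 0.35 = 0.105.
Non-CYP routes (70%) are unchanged.
CL_new/CL_old = 0.105 + 0.7 = 0.805.
New AUC = baseline ÷ relative clearance = 135 / 0.805 = 168 ng·h/mL.

168 ng·h/mL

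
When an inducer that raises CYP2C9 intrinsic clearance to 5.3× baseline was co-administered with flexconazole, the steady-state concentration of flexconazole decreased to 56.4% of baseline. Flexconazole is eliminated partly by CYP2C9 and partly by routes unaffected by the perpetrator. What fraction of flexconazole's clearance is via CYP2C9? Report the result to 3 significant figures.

0.180

CL'/CL = 1 / 0.564 = 1.773
5.3·fm + (1 − fm) = 1.773
fm = (1.773 − 1) / (5.3 − 1) = 0.180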